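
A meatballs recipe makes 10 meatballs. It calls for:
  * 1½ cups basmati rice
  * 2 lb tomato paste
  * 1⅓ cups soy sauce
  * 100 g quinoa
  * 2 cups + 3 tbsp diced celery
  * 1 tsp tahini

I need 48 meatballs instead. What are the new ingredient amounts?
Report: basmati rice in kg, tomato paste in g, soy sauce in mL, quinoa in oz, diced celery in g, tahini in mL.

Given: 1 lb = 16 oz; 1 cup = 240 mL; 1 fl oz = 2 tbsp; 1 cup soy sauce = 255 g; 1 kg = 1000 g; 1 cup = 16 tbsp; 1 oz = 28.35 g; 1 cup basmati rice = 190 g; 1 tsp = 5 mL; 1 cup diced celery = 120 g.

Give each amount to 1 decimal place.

Scaling factor: 48/10 = 24/5 = 4.8.
basmati rice: 1.5 cup × 24/5 × 190 g/cup ÷ 1000 g/kg ≈ 1.4 kg
tomato paste: 2 lb × 24/5 × 16 oz/lb × 28.35 g/oz ≈ 4354.6 g
soy sauce: 4/3 cup × 24/5 × 240 mL/cup = 1536.0 mL
quinoa: 100 g × 24/5 ÷ 28.35 g/oz ≈ 16.9 oz
diced celery: (2 cup + 3 tbsp = 2.1875 cup) × 24/5 × 120 g/cup = 1260.0 g
tahini: 1 tsp × 24/5 × 5 mL/tsp = 24.0 mL

basmati rice: 1.4 kg; tomato paste: 4354.6 g; soy sauce: 1536.0 mL; quinoa: 16.9 oz; diced celery: 1260.0 g; tahini: 24.0 mL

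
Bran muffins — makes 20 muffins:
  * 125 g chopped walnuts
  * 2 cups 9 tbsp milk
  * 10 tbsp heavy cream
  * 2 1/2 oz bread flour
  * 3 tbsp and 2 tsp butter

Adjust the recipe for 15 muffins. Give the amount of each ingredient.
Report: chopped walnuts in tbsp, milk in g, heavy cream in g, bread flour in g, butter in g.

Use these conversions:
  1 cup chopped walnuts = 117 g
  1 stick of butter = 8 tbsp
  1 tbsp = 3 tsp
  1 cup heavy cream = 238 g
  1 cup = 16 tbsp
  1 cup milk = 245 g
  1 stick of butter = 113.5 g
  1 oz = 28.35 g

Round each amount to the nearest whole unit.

Scaling factor: 15/20 = 3/4 = 0.75.
chopped walnuts: 125 g × 3/4 ÷ 117 g/cup × 16 tbsp/cup ≈ 13 tbsp
milk: (2 cup + 9 tbsp = 2.5625 cup) × 3/4 × 245 g/cup ≈ 471 g
heavy cream: 10 tbsp × 3/4 ÷ 16 tbsp/cup × 238 g/cup ≈ 112 g
bread flour: 2.5 oz × 3/4 × 28.35 g/oz ≈ 53 g
butter: (3 tbsp + 2 tsp = 11/3 tbsp) × 3/4 ÷ 8 tbsp/stick × 113.5 g/stick ≈ 39 g

chopped walnuts: 13 tbsp; milk: 471 g; heavy cream: 112 g; bread flour: 53 g; butter: 39 g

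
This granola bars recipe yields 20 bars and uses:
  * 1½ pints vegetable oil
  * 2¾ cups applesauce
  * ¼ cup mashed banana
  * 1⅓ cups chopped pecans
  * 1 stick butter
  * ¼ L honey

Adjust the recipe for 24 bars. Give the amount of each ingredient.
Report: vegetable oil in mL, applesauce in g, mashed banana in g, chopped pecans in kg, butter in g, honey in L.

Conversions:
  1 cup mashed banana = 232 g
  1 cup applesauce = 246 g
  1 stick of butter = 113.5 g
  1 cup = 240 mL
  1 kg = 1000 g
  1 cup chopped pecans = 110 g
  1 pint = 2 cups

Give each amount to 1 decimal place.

vegetable oil: 864.0 mL; applesauce: 811.8 g; mashed banana: 69.6 g; chopped pecans: 0.2 kg; butter: 136.2 g; honey: 0.3 L

Scaling factor: 24/20 = 6/5 = 1.2.
vegetable oil: 1.5 pint × 6/5 × 2 cup/pint × 240 mL/cup = 864.0 mL
applesauce: 2.75 cup × 6/5 × 246 g/cup = 811.8 g
mashed banana: 0.25 cup × 6/5 × 232 g/cup = 69.6 g
chopped pecans: 4/3 cup × 6/5 × 110 g/cup ÷ 1000 g/kg ≈ 0.2 kg
butter: 1 stick × 6/5 × 113.5 g/stick = 136.2 g
honey: 0.25 L × 6/5 = 0.3 L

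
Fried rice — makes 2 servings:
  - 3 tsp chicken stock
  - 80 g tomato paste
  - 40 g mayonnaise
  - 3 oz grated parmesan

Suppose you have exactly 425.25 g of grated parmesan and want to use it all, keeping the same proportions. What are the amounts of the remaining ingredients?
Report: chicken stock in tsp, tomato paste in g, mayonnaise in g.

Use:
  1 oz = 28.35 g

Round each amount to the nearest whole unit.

The original recipe has 85.05 g of grated parmesan, so the scaling factor is 425.25 ÷ 85.05 = 5.
chicken stock: 3 tsp × 5 = 15 tsp
tomato paste: 80 g × 5 = 400 g
mayonnaise: 40 g × 5 = 200 g

chicken stock: 15 tsp; tomato paste: 400 g; mayonnaise: 200 g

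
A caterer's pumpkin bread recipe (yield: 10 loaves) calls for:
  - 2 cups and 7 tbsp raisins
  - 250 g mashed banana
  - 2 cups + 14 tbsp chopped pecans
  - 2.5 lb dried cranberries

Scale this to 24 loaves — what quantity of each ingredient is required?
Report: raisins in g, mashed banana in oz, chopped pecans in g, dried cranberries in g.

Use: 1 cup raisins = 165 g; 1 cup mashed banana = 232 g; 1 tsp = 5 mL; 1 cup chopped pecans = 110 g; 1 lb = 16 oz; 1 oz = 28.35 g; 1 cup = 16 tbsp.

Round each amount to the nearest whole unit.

raisins: 965 g; mashed banana: 21 oz; chopped pecans: 759 g; dried cranberries: 2722 g

Scaling factor: 24/10 = 12/5 = 2.4.
raisins: (2 cup + 7 tbsp = 2.4375 cup) × 12/5 × 165 g/cup ≈ 965 g
mashed banana: 250 g × 12/5 ÷ 28.35 g/oz ≈ 21 oz
chopped pecans: (2 cup + 14 tbsp = 2.875 cup) × 12/5 × 110 g/cup = 759 g
dried cranberries: 2.5 lb × 12/5 × 16 oz/lb × 28.35 g/oz ≈ 2722 g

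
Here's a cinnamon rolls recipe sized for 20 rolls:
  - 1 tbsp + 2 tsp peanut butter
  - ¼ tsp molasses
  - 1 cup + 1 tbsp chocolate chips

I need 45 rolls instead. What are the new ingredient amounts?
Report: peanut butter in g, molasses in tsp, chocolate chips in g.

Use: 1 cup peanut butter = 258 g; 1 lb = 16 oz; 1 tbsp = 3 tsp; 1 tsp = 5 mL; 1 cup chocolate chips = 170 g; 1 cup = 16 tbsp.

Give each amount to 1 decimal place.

peanut butter: 60.5 g; molasses: 0.6 tsp; chocolate chips: 406.4 g

Scaling factor: 45/20 = 9/4 = 2.25.
peanut butter: (1 tbsp + 2 tsp = 5/3 tbsp) × 9/4 ÷ 16 tbsp/cup × 258 g/cup ≈ 60.5 g
molasses: 0.25 tsp × 9/4 ≈ 0.6 tsp
chocolate chips: (1 cup + 1 tbsp = 1.0625 cup) × 9/4 × 170 g/cup ≈ 406.4 g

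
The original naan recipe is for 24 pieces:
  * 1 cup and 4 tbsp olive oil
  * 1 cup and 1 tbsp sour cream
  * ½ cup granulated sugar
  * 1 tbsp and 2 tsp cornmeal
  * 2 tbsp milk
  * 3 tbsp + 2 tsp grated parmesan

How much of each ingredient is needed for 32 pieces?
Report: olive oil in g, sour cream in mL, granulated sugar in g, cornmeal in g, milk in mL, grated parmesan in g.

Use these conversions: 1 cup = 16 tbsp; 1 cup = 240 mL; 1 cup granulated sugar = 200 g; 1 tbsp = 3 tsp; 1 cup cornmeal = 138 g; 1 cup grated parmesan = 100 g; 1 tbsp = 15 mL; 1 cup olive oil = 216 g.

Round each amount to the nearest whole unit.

olive oil: 360 g; sour cream: 340 mL; granulated sugar: 133 g; cornmeal: 19 g; milk: 40 mL; grated parmesan: 31 g

Scaling factor: 32/24 = 4/3.
olive oil: (1 cup + 4 tbsp = 1.25 cup) × 4/3 × 216 g/cup = 360 g
sour cream: (1 cup + 1 tbsp = 1.0625 cup) × 4/3 × 240 mL/cup = 340 mL
granulated sugar: 0.5 cup × 4/3 × 200 g/cup ≈ 133 g
cornmeal: (1 tbsp + 2 tsp = 5/3 tbsp) × 4/3 ÷ 16 tbsp/cup × 138 g/cup ≈ 19 g
milk: 2 tbsp × 4/3 × 15 mL/tbsp = 40 mL
grated parmesan: (3 tbsp + 2 tsp = 11/3 tbsp) × 4/3 ÷ 16 tbsp/cup × 100 g/cup ≈ 31 g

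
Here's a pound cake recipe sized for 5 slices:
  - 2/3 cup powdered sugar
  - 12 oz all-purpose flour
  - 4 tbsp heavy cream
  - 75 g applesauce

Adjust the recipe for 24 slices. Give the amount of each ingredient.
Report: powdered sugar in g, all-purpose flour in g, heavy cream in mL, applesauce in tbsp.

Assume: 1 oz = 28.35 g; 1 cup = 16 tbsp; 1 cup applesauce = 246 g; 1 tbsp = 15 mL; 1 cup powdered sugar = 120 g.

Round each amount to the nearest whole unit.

Scaling factor: 24/5 = 4.8.
powdered sugar: 2/3 cup × 24/5 × 120 g/cup = 384 g
all-purpose flour: 12 oz × 24/5 × 28.35 g/oz ≈ 1633 g
heavy cream: 4 tbsp × 24/5 × 15 mL/tbsp = 288 mL
applesauce: 75 g × 24/5 ÷ 246 g/cup × 16 tbsp/cup ≈ 23 tbsp

powdered sugar: 384 g; all-purpose flour: 1633 g; heavy cream: 288 mL; applesauce: 23 tbsp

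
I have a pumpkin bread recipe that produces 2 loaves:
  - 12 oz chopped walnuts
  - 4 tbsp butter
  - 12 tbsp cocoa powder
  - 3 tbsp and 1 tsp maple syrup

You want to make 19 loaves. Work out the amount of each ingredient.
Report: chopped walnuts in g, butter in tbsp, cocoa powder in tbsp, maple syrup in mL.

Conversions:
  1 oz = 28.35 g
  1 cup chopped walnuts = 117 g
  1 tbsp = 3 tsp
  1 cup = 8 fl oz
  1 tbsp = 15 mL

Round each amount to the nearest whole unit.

Scaling factor: 19/2 = 9.5.
chopped walnuts: 12 oz × 19/2 × 28.35 g/oz ≈ 3232 g
butter: 4 tbsp × 19/2 = 38 tbsp
cocoa powder: 12 tbsp × 19/2 = 114 tbsp
maple syrup: (3 tbsp + 1 tsp = 10/3 tbsp) × 19/2 × 15 mL/tbsp = 475 mL

chopped walnuts: 3232 g; butter: 38 tbsp; cocoa powder: 114 tbsp; maple syrup: 475 mL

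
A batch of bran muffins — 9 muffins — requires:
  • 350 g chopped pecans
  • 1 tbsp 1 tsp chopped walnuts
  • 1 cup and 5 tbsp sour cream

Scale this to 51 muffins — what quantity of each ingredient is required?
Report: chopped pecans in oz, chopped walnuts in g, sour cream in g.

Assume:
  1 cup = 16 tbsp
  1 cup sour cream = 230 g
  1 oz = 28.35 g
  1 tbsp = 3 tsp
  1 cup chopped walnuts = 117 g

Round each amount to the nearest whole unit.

Scaling factor: 51/9 = 17/3.
chopped pecans: 350 g × 17/3 ÷ 28.35 g/oz ≈ 70 oz
chopped walnuts: (1 tbsp + 1 tsp = 4/3 tbsp) × 17/3 ÷ 16 tbsp/cup × 117 g/cup ≈ 55 g
sour cream: (1 cup + 5 tbsp = 1.3125 cup) × 17/3 × 230 g/cup ≈ 1711 g

chopped pecans: 70 oz; chopped walnuts: 55 g; sour cream: 1711 g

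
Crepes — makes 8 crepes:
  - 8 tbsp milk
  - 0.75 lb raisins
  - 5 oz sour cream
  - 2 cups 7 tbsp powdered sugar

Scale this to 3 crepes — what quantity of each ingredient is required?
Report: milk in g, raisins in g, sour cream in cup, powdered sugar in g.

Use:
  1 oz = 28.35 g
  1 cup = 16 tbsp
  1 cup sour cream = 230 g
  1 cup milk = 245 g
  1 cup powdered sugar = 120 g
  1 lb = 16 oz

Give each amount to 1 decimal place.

milk: 45.9 g; raisins: 127.6 g; sour cream: 0.2 cup; powdered sugar: 109.7 g

Scaling factor: 3/8 = 0.375.
milk: 8 tbsp × 3/8 ÷ 16 tbsp/cup × 245 g/cup ≈ 45.9 g
raisins: 0.75 lb × 3/8 × 16 oz/lb × 28.35 g/oz ≈ 127.6 g
sour cream: 5 oz × 3/8 × 28.35 g/oz ÷ 230 g/cup ≈ 0.2 cup
powdered sugar: (2 cup + 7 tbsp = 2.4375 cup) × 3/8 × 120 g/cup ≈ 109.7 g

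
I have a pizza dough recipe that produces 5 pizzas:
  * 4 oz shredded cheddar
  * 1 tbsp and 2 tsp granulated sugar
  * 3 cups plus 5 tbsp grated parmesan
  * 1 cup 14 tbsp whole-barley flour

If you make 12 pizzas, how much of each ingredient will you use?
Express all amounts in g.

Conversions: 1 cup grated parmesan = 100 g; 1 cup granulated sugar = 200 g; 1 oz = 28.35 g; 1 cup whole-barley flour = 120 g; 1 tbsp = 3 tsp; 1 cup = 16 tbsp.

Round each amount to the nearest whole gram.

shredded cheddar: 272 g; granulated sugar: 50 g; grated parmesan: 795 g; whole-barley flour: 540 g

Scaling factor: 12/5 = 2.4.
shredded cheddar: 4 oz × 12/5 × 28.35 g/oz ≈ 272 g
granulated sugar: (1 tbsp + 2 tsp = 5/3 tbsp) × 12/5 ÷ 16 tbsp/cup × 200 g/cup = 50 g
grated parmesan: (3 cup + 5 tbsp = 3.3125 cup) × 12/5 × 100 g/cup = 795 g
whole-barley flour: (1 cup + 14 tbsp = 1.875 cup) × 12/5 × 120 g/cup = 540 g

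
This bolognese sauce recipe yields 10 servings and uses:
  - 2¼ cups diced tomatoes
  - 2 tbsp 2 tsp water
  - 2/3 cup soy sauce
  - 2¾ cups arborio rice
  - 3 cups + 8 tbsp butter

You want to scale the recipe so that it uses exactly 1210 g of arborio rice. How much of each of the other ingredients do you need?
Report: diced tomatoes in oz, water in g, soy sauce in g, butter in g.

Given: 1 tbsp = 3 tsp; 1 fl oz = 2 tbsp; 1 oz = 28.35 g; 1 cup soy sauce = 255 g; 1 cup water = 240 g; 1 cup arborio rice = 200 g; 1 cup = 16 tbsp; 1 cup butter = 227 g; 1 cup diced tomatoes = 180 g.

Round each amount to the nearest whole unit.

The original recipe has 550 g of arborio rice, so the scaling factor is 1210 ÷ 550 = 11/5 = 2.2.
diced tomatoes: 2.25 cup × 11/5 × 180 g/cup ÷ 28.35 g/oz ≈ 31 oz
water: (2 tbsp + 2 tsp = 8/3 tbsp) × 11/5 ÷ 16 tbsp/cup × 240 g/cup = 88 g
soy sauce: 2/3 cup × 11/5 × 255 g/cup = 374 g
butter: (3 cup + 8 tbsp = 3.5 cup) × 11/5 × 227 g/cup ≈ 1748 g

diced tomatoes: 31 oz; water: 88 g; soy sauce: 374 g; butter: 1748 g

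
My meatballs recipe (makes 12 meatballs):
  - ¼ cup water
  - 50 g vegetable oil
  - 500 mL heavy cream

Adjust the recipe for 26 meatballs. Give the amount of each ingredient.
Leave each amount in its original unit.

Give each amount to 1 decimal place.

Scaling factor: 26/12 = 13/6.
water: 0.25 cup × 13/6 ≈ 0.5 cup
vegetable oil: 50 g × 13/6 ≈ 108.3 g
heavy cream: 500 mL × 13/6 ≈ 1083.3 mL

water: 0.5 cup; vegetable oil: 108.3 g; heavy cream: 1083.3 mL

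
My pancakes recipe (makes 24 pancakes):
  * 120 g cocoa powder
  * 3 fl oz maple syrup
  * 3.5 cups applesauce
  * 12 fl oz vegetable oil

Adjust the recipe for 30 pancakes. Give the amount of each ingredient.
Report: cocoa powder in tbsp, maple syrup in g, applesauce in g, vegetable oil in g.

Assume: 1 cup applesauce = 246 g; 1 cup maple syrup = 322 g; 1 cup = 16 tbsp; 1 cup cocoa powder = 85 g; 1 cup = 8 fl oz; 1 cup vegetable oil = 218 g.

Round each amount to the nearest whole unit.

cocoa powder: 28 tbsp; maple syrup: 151 g; applesauce: 1076 g; vegetable oil: 409 g

Scaling factor: 30/24 = 5/4 = 1.25.
cocoa powder: 120 g × 5/4 ÷ 85 g/cup × 16 tbsp/cup ≈ 28 tbsp
maple syrup: 3 fl oz × 5/4 ÷ 8 fl oz/cup × 322 g/cup ≈ 151 g
applesauce: 3.5 cup × 5/4 × 246 g/cup ≈ 1076 g
vegetable oil: 12 fl oz × 5/4 ÷ 8 fl oz/cup × 218 g/cup ≈ 409 g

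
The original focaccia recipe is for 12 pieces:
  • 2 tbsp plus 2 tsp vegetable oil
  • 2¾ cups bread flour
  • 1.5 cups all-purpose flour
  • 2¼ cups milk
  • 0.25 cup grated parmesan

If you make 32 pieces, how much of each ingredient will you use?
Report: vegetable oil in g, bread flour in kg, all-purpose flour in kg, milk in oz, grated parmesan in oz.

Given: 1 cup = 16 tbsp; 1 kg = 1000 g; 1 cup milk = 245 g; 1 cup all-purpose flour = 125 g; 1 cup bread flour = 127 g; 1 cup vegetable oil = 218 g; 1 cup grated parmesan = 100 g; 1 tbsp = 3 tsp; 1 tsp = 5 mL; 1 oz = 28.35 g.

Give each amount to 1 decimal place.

Scaling factor: 32/12 = 8/3.
vegetable oil: (2 tbsp + 2 tsp = 8/3 tbsp) × 8/3 ÷ 16 tbsp/cup × 218 g/cup ≈ 96.9 g
bread flour: 2.75 cup × 8/3 × 127 g/cup ÷ 1000 g/kg ≈ 0.9 kg
all-purpose flour: 1.5 cup × 8/3 × 125 g/cup ÷ 1000 g/kg = 0.5 kg
milk: 2.25 cup × 8/3 × 245 g/cup ÷ 28.35 g/oz ≈ 51.9 oz
grated parmesan: 0.25 cup × 8/3 × 100 g/cup ÷ 28.35 g/oz ≈ 2.4 oz

vegetable oil: 96.9 g; bread flour: 0.9 kg; all-purpose flour: 0.5 kg; milk: 51.9 oz; grated parmesan: 2.4 oz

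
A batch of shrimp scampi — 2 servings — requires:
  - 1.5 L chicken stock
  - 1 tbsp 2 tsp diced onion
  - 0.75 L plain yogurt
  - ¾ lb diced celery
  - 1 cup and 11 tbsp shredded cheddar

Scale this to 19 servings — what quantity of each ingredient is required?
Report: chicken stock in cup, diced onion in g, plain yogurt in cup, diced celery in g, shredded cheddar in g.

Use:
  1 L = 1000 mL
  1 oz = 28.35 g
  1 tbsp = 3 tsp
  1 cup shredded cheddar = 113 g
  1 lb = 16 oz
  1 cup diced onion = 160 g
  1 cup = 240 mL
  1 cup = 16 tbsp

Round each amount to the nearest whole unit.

chicken stock: 59 cup; diced onion: 158 g; plain yogurt: 30 cup; diced celery: 3232 g; shredded cheddar: 1812 g

Scaling factor: 19/2 = 9.5.
chicken stock: 1.5 L × 19/2 × 1000 mL/L ÷ 240 mL/cup ≈ 59 cup
diced onion: (1 tbsp + 2 tsp = 5/3 tbsp) × 19/2 ÷ 16 tbsp/cup × 160 g/cup ≈ 158 g
plain yogurt: 0.75 L × 19/2 × 1000 mL/L ÷ 240 mL/cup ≈ 30 cup
diced celery: 0.75 lb × 19/2 × 16 oz/lb × 28.35 g/oz ≈ 3232 g
shredded cheddar: (1 cup + 11 tbsp = 1.6875 cup) × 19/2 × 113 g/cup ≈ 1812 g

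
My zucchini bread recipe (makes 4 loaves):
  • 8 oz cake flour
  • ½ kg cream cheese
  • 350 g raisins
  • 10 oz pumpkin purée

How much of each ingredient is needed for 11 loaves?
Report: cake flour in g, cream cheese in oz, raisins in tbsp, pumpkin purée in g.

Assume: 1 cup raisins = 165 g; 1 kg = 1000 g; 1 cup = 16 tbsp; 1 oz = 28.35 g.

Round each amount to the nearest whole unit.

Scaling factor: 11/4 = 2.75.
cake flour: 8 oz × 11/4 × 28.35 g/oz ≈ 624 g
cream cheese: 0.5 kg × 11/4 × 1000 g/kg ÷ 28.35 g/oz ≈ 49 oz
raisins: 350 g × 11/4 ÷ 165 g/cup × 16 tbsp/cup ≈ 93 tbsp
pumpkin purée: 10 oz × 11/4 × 28.35 g/oz ≈ 780 g

cake flour: 624 g; cream cheese: 49 oz; raisins: 93 tbsp; pumpkin purée: 780 g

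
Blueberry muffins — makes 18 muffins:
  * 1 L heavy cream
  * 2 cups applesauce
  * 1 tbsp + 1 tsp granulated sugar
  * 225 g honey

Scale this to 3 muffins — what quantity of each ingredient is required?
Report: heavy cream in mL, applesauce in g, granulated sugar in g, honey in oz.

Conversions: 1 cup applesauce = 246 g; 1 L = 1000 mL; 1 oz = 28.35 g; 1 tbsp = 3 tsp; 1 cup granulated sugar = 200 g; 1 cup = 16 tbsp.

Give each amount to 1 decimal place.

Scaling factor: 3/18 = 1/6.
heavy cream: 1 L × 1/6 × 1000 mL/L ≈ 166.7 mL
applesauce: 2 cup × 1/6 × 246 g/cup = 82.0 g
granulated sugar: (1 tbsp + 1 tsp = 4/3 tbsp) × 1/6 ÷ 16 tbsp/cup × 200 g/cup ≈ 2.8 g
honey: 225 g × 1/6 ÷ 28.35 g/oz ≈ 1.3 oz

heavy cream: 166.7 mL; applesauce: 82.0 g; granulated sugar: 2.8 g; honey: 1.3 oz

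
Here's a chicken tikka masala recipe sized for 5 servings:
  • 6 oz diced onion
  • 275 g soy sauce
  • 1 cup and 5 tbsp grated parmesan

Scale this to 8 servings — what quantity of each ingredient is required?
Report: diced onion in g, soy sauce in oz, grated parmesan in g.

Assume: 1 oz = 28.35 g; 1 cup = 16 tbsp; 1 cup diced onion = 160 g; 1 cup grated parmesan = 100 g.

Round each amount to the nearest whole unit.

diced onion: 272 g; soy sauce: 16 oz; grated parmesan: 210 g

Scaling factor: 8/5 = 1.6.
diced onion: 6 oz × 8/5 × 28.35 g/oz ≈ 272 g
soy sauce: 275 g × 8/5 ÷ 28.35 g/oz ≈ 16 oz
grated parmesan: (1 cup + 5 tbsp = 1.3125 cup) × 8/5 × 100 g/cup = 210 g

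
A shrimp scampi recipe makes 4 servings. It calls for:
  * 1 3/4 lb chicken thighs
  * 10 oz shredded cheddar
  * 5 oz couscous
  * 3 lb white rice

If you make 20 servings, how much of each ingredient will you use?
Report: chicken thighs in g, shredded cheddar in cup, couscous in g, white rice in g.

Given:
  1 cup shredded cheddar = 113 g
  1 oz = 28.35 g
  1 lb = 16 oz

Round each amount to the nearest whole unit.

chicken thighs: 3969 g; shredded cheddar: 13 cup; couscous: 709 g; white rice: 6804 g

Scaling factor: 20/4 = 5.
chicken thighs: 1.75 lb × 5 × 16 oz/lb × 28.35 g/oz = 3969 g
shredded cheddar: 10 oz × 5 × 28.35 g/oz ÷ 113 g/cup ≈ 13 cup
couscous: 5 oz × 5 × 28.35 g/oz ≈ 709 g
white rice: 3 lb × 5 × 16 oz/lb × 28.35 g/oz = 6804 g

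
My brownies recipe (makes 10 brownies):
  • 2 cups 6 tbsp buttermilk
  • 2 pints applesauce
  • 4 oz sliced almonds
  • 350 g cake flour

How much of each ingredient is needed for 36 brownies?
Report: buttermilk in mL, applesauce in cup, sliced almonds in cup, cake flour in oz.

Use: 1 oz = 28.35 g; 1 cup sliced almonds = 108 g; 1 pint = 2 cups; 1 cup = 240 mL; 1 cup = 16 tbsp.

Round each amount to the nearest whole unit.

buttermilk: 2052 mL; applesauce: 14 cup; sliced almonds: 4 cup; cake flour: 44 oz

Scaling factor: 36/10 = 18/5 = 3.6.
buttermilk: (2 cup + 6 tbsp = 2.375 cup) × 18/5 × 240 mL/cup = 2052 mL
applesauce: 2 pint × 18/5 × 2 cup/pint ≈ 14 cup
sliced almonds: 4 oz × 18/5 × 28.35 g/oz ÷ 108 g/cup ≈ 4 cup
cake flour: 350 g × 18/5 ÷ 28.35 g/oz ≈ 44 oz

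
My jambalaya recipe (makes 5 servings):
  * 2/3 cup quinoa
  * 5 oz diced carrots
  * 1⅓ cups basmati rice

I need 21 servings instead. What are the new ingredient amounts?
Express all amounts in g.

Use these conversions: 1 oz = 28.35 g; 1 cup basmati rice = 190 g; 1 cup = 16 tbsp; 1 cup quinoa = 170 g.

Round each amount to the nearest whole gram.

Scaling factor: 21/5 = 4.2.
quinoa: 2/3 cup × 21/5 × 170 g/cup = 476 g
diced carrots: 5 oz × 21/5 × 28.35 g/oz ≈ 595 g
basmati rice: 4/3 cup × 21/5 × 190 g/cup = 1064 g

quinoa: 476 g; diced carrots: 595 g; basmati rice: 1064 g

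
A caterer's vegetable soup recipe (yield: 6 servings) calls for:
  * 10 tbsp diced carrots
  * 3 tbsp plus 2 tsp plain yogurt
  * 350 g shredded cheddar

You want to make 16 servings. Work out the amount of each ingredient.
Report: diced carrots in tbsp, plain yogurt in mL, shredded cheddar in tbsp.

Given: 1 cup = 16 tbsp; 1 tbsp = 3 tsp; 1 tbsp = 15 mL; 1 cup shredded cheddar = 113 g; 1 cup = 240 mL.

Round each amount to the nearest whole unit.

diced carrots: 27 tbsp; plain yogurt: 147 mL; shredded cheddar: 132 tbsp

Scaling factor: 16/6 = 8/3.
diced carrots: 10 tbsp × 8/3 ≈ 27 tbsp
plain yogurt: (3 tbsp + 2 tsp = 11/3 tbsp) × 8/3 × 15 mL/tbsp ≈ 147 mL
shredded cheddar: 350 g × 8/3 ÷ 113 g/cup × 16 tbsp/cup ≈ 132 tbsp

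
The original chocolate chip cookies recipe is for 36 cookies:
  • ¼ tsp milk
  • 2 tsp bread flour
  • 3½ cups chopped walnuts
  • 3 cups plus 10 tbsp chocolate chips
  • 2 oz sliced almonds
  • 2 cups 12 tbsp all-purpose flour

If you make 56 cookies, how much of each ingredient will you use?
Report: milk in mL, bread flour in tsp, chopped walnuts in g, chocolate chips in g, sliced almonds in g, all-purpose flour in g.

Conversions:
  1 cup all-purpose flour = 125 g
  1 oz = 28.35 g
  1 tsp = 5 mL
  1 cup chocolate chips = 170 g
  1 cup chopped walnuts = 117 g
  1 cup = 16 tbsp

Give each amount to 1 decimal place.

milk: 1.9 mL; bread flour: 3.1 tsp; chopped walnuts: 637.0 g; chocolate chips: 958.6 g; sliced almonds: 88.2 g; all-purpose flour: 534.7 g

Scaling factor: 56/36 = 14/9.
milk: 0.25 tsp × 14/9 × 5 mL/tsp ≈ 1.9 mL
bread flour: 2 tsp × 14/9 ≈ 3.1 tsp
chopped walnuts: 3.5 cup × 14/9 × 117 g/cup = 637.0 g
chocolate chips: (3 cup + 10 tbsp = 3.625 cup) × 14/9 × 170 g/cup ≈ 958.6 g
sliced almonds: 2 oz × 14/9 × 28.35 g/oz = 88.2 g
all-purpose flour: (2 cup + 12 tbsp = 2.75 cup) × 14/9 × 125 g/cup ≈ 534.7 g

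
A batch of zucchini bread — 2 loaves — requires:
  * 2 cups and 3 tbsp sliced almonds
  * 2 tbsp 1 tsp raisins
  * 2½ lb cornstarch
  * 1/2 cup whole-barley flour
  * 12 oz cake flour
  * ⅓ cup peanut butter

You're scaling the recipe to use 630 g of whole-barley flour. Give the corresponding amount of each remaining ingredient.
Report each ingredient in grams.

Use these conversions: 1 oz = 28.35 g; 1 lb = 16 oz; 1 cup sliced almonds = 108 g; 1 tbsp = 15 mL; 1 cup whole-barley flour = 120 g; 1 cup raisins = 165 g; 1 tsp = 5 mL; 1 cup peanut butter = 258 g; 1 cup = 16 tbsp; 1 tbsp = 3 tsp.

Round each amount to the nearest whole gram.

The original recipe has 60 g of whole-barley flour, so the scaling factor is 630 ÷ 60 = 21/2 = 10.5.
sliced almonds: (2 cup + 3 tbsp = 2.1875 cup) × 21/2 × 108 g/cup ≈ 2481 g
raisins: (2 tbsp + 1 tsp = 7/3 tbsp) × 21/2 ÷ 16 tbsp/cup × 165 g/cup ≈ 253 g
cornstarch: 2.5 lb × 21/2 × 16 oz/lb × 28.35 g/oz = 11907 g
cake flour: 12 oz × 21/2 × 28.35 g/oz ≈ 3572 g
peanut butter: 1/3 cup × 21/2 × 258 g/cup = 903 g

sliced almonds: 2481 g; raisins: 253 g; cornstarch: 11907 g; cake flour: 3572 g; peanut butter: 903 g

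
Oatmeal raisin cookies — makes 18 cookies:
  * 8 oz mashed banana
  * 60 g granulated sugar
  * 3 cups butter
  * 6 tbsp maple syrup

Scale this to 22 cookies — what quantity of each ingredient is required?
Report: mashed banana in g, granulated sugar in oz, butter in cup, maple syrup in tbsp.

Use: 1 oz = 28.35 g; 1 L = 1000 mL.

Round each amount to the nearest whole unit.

Scaling factor: 22/18 = 11/9.
mashed banana: 8 oz × 11/9 × 28.35 g/oz ≈ 277 g
granulated sugar: 60 g × 11/9 ÷ 28.35 g/oz ≈ 3 oz
butter: 3 cup × 11/9 ≈ 4 cup
maple syrup: 6 tbsp × 11/9 ≈ 7 tbsp

mashed banana: 277 g; granulated sugar: 3 oz; butter: 4 cup; maple syrup: 7 tbsp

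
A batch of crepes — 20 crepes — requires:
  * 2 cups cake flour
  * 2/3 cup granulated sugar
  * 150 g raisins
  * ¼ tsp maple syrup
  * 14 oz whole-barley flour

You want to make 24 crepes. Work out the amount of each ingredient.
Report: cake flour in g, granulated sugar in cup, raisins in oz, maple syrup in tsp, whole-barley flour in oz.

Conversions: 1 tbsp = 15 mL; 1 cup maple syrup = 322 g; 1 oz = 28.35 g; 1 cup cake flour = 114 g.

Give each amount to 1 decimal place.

Scaling factor: 24/20 = 6/5 = 1.2.
cake flour: 2 cup × 6/5 × 114 g/cup = 273.6 g
granulated sugar: 2/3 cup × 6/5 = 0.8 cup
raisins: 150 g × 6/5 ÷ 28.35 g/oz ≈ 6.3 oz
maple syrup: 0.25 tsp × 6/5 = 0.3 tsp
whole-barley flour: 14 oz × 6/5 = 16.8 oz

cake flour: 273.6 g; granulated sugar: 0.8 cup; raisins: 6.3 oz; maple syrup: 0.3 tsp; whole-barley flour: 16.8 oz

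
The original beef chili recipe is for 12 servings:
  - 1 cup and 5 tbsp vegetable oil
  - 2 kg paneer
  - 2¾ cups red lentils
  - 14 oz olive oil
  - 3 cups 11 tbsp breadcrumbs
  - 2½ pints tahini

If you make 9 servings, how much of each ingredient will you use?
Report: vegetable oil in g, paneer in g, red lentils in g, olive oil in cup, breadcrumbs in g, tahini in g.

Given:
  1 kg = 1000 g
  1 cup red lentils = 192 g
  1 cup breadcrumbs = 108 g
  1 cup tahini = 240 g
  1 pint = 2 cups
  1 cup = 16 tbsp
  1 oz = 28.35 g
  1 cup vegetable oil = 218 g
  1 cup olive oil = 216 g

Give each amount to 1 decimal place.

vegetable oil: 214.6 g; paneer: 1500.0 g; red lentils: 396.0 g; olive oil: 1.4 cup; breadcrumbs: 298.7 g; tahini: 900.0 g

Scaling factor: 9/12 = 3/4 = 0.75.
vegetable oil: (1 cup + 5 tbsp = 1.3125 cup) × 3/4 × 218 g/cup ≈ 214.6 g
paneer: 2 kg × 3/4 × 1000 g/kg = 1500.0 g
red lentils: 2.75 cup × 3/4 × 192 g/cup = 396.0 g
olive oil: 14 oz × 3/4 × 28.35 g/oz ÷ 216 g/cup ≈ 1.4 cup
breadcrumbs: (3 cup + 11 tbsp = 3.6875 cup) × 3/4 × 108 g/cup ≈ 298.7 g
tahini: 2.5 pint × 3/4 × 2 cup/pint × 240 g/cup = 900.0 g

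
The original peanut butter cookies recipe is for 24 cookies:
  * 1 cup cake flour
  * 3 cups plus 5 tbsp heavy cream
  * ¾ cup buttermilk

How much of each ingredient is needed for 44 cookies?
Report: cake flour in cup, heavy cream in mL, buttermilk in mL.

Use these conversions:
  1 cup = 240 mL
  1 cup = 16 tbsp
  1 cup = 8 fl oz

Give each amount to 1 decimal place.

Scaling factor: 44/24 = 11/6.
cake flour: 1 cup × 11/6 ≈ 1.8 cup
heavy cream: (3 cup + 5 tbsp = 3.3125 cup) × 11/6 × 240 mL/cup = 1457.5 mL
buttermilk: 0.75 cup × 11/6 × 240 mL/cup = 330.0 mL

cake flour: 1.8 cup; heavy cream: 1457.5 mL; buttermilk: 330.0 mL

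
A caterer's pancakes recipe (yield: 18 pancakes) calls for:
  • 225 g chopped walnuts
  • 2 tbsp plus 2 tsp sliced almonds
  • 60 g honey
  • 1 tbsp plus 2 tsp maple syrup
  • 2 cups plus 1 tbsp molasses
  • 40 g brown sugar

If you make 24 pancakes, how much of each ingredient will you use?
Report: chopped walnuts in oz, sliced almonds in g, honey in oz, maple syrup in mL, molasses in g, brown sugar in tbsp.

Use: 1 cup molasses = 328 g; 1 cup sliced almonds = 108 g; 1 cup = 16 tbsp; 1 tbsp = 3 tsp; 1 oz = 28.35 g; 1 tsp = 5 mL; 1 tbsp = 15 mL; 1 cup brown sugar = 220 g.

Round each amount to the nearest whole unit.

chopped walnuts: 11 oz; sliced almonds: 24 g; honey: 3 oz; maple syrup: 33 mL; molasses: 902 g; brown sugar: 4 tbsp

Scaling factor: 24/18 = 4/3.
chopped walnuts: 225 g × 4/3 ÷ 28.35 g/oz ≈ 11 oz
sliced almonds: (2 tbsp + 2 tsp = 8/3 tbsp) × 4/3 ÷ 16 tbsp/cup × 108 g/cup = 24 g
honey: 60 g × 4/3 ÷ 28.35 g/oz ≈ 3 oz
maple syrup: (1 tbsp + 2 tsp = 5/3 tbsp) × 4/3 × 15 mL/tbsp ≈ 33 mL
molasses: (2 cup + 1 tbsp = 2.0625 cup) × 4/3 × 328 g/cup = 902 g
brown sugar: 40 g × 4/3 ÷ 220 g/cup × 16 tbsp/cup ≈ 4 tbsp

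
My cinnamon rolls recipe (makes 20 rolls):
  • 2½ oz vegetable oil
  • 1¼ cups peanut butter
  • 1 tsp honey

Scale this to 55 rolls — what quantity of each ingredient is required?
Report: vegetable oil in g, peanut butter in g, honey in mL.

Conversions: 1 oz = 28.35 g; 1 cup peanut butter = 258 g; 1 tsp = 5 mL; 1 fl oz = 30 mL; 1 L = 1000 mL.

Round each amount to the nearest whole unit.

Scaling factor: 55/20 = 11/4 = 2.75.
vegetable oil: 2.5 oz × 11/4 × 28.35 g/oz ≈ 195 g
peanut butter: 1.25 cup × 11/4 × 258 g/cup ≈ 887 g
honey: 1 tsp × 11/4 × 5 mL/tsp ≈ 14 mL

vegetable oil: 195 g; peanut butter: 887 g; honey: 14 mL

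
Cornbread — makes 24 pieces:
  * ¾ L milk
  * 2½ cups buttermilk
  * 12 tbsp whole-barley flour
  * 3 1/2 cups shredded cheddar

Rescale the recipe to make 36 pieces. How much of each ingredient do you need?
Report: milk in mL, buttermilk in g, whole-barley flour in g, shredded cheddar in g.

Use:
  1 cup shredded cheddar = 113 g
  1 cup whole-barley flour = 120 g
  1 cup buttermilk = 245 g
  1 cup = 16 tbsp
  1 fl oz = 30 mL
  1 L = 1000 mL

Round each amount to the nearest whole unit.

Scaling factor: 36/24 = 3/2 = 1.5.
milk: 0.75 L × 3/2 × 1000 mL/L = 1125 mL
buttermilk: 2.5 cup × 3/2 × 245 g/cup ≈ 919 g
whole-barley flour: 12 tbsp × 3/2 ÷ 16 tbsp/cup × 120 g/cup = 135 g
shredded cheddar: 3.5 cup × 3/2 × 113 g/cup ≈ 593 g

milk: 1125 mL; buttermilk: 919 g; whole-barley flour: 135 g; shredded cheddar: 593 g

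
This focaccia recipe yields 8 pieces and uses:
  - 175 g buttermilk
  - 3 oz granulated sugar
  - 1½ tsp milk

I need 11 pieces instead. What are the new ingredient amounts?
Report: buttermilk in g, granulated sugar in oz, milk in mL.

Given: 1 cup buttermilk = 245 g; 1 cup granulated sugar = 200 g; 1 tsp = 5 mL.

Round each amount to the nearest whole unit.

Scaling factor: 11/8 = 1.375.
buttermilk: 175 g × 11/8 ≈ 241 g
granulated sugar: 3 oz × 11/8 ≈ 4 oz
milk: 1.5 tsp × 11/8 × 5 mL/tsp ≈ 10 mL

buttermilk: 241 g; granulated sugar: 4 oz; milk: 10 mL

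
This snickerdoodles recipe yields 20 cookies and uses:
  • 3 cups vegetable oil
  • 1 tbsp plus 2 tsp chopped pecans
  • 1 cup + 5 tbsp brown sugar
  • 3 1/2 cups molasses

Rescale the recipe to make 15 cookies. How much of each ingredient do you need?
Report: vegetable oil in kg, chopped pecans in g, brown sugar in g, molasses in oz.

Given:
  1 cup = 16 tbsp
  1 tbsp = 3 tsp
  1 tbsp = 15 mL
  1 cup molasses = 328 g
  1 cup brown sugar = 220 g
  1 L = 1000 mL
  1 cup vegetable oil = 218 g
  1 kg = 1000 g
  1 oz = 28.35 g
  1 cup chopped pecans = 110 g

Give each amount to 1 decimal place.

vegetable oil: 0.5 kg; chopped pecans: 8.6 g; brown sugar: 216.6 g; molasses: 30.4 oz

Scaling factor: 15/20 = 3/4 = 0.75.
vegetable oil: 3 cup × 3/4 × 218 g/cup ÷ 1000 g/kg ≈ 0.5 kg
chopped pecans: (1 tbsp + 2 tsp = 5/3 tbsp) × 3/4 ÷ 16 tbsp/cup × 110 g/cup ≈ 8.6 g
brown sugar: (1 cup + 5 tbsp = 1.3125 cup) × 3/4 × 220 g/cup ≈ 216.6 g
molasses: 3.5 cup × 3/4 × 328 g/cup ÷ 28.35 g/oz ≈ 30.4 oz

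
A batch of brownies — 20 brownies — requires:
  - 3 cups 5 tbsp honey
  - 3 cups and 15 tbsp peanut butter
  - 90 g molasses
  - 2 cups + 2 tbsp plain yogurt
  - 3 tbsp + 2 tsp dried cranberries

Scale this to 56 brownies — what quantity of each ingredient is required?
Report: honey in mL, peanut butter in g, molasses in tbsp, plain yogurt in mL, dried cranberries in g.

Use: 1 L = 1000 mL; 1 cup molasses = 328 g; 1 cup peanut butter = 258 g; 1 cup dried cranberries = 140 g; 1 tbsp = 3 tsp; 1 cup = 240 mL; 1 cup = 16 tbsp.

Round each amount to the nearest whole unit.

honey: 2226 mL; peanut butter: 2844 g; molasses: 12 tbsp; plain yogurt: 1428 mL; dried cranberries: 90 g

Scaling factor: 56/20 = 14/5 = 2.8.
honey: (3 cup + 5 tbsp = 3.3125 cup) × 14/5 × 240 mL/cup = 2226 mL
peanut butter: (3 cup + 15 tbsp = 3.9375 cup) × 14/5 × 258 g/cup ≈ 2844 g
molasses: 90 g × 14/5 ÷ 328 g/cup × 16 tbsp/cup ≈ 12 tbsp
plain yogurt: (2 cup + 2 tbsp = 2.125 cup) × 14/5 × 240 mL/cup = 1428 mL
dried cranberries: (3 tbsp + 2 tsp = 11/3 tbsp) × 14/5 ÷ 16 tbsp/cup × 140 g/cup ≈ 90 g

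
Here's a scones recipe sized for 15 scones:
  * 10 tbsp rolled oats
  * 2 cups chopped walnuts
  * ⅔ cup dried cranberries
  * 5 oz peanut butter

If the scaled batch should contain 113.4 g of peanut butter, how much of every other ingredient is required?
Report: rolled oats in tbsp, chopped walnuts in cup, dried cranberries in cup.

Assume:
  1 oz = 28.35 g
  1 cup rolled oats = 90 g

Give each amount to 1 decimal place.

rolled oats: 8.0 tbsp; chopped walnuts: 1.6 cup; dried cranberries: 0.5 cup

The original recipe has 141.75 g of peanut butter, so the scaling factor is 113.4 ÷ 141.75 = 4/5 = 0.8.
rolled oats: 10 tbsp × 4/5 = 8.0 tbsp
chopped walnuts: 2 cup × 4/5 = 1.6 cup
dried cranberries: 2/3 cup × 4/5 ≈ 0.5 cup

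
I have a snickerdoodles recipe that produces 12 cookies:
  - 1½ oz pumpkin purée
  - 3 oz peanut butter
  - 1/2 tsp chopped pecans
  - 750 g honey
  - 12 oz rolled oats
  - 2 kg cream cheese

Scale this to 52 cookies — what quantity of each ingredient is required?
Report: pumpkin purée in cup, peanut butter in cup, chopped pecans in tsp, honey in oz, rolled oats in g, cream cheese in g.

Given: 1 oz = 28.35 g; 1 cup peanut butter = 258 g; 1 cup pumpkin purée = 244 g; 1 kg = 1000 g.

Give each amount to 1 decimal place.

Scaling factor: 52/12 = 13/3.
pumpkin purée: 1.5 oz × 13/3 × 28.35 g/oz ÷ 244 g/cup ≈ 0.8 cup
peanut butter: 3 oz × 13/3 × 28.35 g/oz ÷ 258 g/cup ≈ 1.4 cup
chopped pecans: 0.5 tsp × 13/3 ≈ 2.2 tsp
honey: 750 g × 13/3 ÷ 28.35 g/oz ≈ 114.6 oz
rolled oats: 12 oz × 13/3 × 28.35 g/oz = 1474.2 g
cream cheese: 2 kg × 13/3 × 1000 g/kg ≈ 8666.7 g

pumpkin purée: 0.8 cup; peanut butter: 1.4 cup; chopped pecans: 2.2 tsp; honey: 114.6 oz; rolled oats: 1474.2 g; cream cheese: 8666.7 g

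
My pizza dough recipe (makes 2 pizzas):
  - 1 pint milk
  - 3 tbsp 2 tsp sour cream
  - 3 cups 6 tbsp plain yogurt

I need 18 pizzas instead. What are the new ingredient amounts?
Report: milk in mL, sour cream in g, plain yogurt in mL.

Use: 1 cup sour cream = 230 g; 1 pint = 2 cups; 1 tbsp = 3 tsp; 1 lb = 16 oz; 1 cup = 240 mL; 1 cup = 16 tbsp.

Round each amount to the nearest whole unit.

milk: 4320 mL; sour cream: 474 g; plain yogurt: 7290 mL

Scaling factor: 18/2 = 9.
milk: 1 pint × 9 × 2 cup/pint × 240 mL/cup = 4320 mL
sour cream: (3 tbsp + 2 tsp = 11/3 tbsp) × 9 ÷ 16 tbsp/cup × 230 g/cup ≈ 474 g
plain yogurt: (3 cup + 6 tbsp = 3.375 cup) × 9 × 240 mL/cup = 7290 mL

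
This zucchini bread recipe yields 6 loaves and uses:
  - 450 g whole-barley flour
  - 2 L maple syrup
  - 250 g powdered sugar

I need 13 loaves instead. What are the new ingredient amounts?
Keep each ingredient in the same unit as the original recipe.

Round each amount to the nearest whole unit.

Scaling factor: 13/6.
whole-barley flour: 450 g × 13/6 = 975 g
maple syrup: 2 L × 13/6 ≈ 4 L
powdered sugar: 250 g × 13/6 ≈ 542 g

whole-barley flour: 975 g; maple syrup: 4 L; powdered sugar: 542 g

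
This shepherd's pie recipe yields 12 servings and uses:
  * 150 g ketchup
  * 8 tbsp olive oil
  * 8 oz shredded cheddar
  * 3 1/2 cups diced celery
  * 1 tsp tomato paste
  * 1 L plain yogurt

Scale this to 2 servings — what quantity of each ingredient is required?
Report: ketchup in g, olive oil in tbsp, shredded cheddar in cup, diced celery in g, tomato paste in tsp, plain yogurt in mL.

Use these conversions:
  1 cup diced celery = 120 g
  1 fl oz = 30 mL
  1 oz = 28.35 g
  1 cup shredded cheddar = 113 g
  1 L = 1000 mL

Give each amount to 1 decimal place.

Scaling factor: 2/12 = 1/6.
ketchup: 150 g × 1/6 = 25.0 g
olive oil: 8 tbsp × 1/6 ≈ 1.3 tbsp
shredded cheddar: 8 oz × 1/6 × 28.35 g/oz ÷ 113 g/cup ≈ 0.3 cup
diced celery: 3.5 cup × 1/6 × 120 g/cup = 70.0 g
tomato paste: 1 tsp × 1/6 ≈ 0.2 tsp
plain yogurt: 1 L × 1/6 × 1000 mL/L ≈ 166.7 mL

ketchup: 25.0 g; olive oil: 1.3 tbsp; shredded cheddar: 0.3 cup; diced celery: 70.0 g; tomato paste: 0.2 tsp; plain yogurt: 166.7 mL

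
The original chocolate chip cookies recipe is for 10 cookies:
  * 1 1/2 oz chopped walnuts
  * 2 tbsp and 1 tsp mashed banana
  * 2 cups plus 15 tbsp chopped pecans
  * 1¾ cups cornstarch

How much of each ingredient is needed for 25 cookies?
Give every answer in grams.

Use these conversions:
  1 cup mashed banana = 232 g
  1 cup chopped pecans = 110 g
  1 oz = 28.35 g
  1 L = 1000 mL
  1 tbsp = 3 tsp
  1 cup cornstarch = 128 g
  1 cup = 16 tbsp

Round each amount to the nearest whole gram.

chopped walnuts: 106 g; mashed banana: 85 g; chopped pecans: 808 g; cornstarch: 560 g

Scaling factor: 25/10 = 5/2 = 2.5.
chopped walnuts: 1.5 oz × 5/2 × 28.35 g/oz ≈ 106 g
mashed banana: (2 tbsp + 1 tsp = 7/3 tbsp) × 5/2 ÷ 16 tbsp/cup × 232 g/cup ≈ 85 g
chopped pecans: (2 cup + 15 tbsp = 2.9375 cup) × 5/2 × 110 g/cup ≈ 808 g
cornstarch: 1.75 cup × 5/2 × 128 g/cup = 560 g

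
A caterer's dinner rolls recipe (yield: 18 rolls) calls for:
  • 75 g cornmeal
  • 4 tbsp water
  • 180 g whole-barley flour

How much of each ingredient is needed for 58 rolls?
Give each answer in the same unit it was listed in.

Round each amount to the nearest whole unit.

cornmeal: 242 g; water: 13 tbsp; whole-barley flour: 580 g

Scaling factor: 58/18 = 29/9.
cornmeal: 75 g × 29/9 ≈ 242 g
water: 4 tbsp × 29/9 ≈ 13 tbsp
whole-barley flour: 180 g × 29/9 = 580 g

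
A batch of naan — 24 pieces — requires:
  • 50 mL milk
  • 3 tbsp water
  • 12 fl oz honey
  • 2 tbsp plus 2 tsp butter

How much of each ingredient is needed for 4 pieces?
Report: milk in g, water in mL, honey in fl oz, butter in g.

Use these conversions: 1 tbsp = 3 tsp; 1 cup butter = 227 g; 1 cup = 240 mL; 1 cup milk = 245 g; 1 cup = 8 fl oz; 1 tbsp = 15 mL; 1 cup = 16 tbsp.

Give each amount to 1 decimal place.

Scaling factor: 4/24 = 1/6.
milk: 50 mL × 1/6 ÷ 240 mL/cup × 245 g/cup ≈ 8.5 g
water: 3 tbsp × 1/6 × 15 mL/tbsp = 7.5 mL
honey: 12 fl oz × 1/6 = 2.0 fl oz
butter: (2 tbsp + 2 tsp = 8/3 tbsp) × 1/6 ÷ 16 tbsp/cup × 227 g/cup ≈ 6.3 g

milk: 8.5 g; water: 7.5 mL; honey: 2.0 fl oz; butter: 6.3 g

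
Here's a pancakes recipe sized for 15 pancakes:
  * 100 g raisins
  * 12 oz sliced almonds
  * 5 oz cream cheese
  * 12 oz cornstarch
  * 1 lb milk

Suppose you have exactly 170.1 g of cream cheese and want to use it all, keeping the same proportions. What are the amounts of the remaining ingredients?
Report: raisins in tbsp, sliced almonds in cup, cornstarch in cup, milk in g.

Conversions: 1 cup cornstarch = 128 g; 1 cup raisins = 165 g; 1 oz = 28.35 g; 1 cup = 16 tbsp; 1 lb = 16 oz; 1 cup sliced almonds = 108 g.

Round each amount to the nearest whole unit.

The original recipe has 141.75 g of cream cheese, so the scaling factor is 170.1 ÷ 141.75 = 6/5 = 1.2.
raisins: 100 g × 6/5 ÷ 165 g/cup × 16 tbsp/cup ≈ 12 tbsp
sliced almonds: 12 oz × 6/5 × 28.35 g/oz ÷ 108 g/cup ≈ 4 cup
cornstarch: 12 oz × 6/5 × 28.35 g/oz ÷ 128 g/cup ≈ 3 cup
milk: 1 lb × 6/5 × 16 oz/lb × 28.35 g/oz ≈ 544 g

raisins: 12 tbsp; sliced almonds: 4 cup; cornstarch: 3 cup; milk: 544 g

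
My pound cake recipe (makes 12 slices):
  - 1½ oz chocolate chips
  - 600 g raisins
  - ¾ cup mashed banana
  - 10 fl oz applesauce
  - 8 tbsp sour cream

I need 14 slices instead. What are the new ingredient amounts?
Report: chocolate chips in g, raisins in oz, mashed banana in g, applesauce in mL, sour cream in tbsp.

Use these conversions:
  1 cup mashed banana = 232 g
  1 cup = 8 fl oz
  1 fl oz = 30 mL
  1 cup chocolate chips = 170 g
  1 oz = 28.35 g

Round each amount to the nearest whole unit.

chocolate chips: 50 g; raisins: 25 oz; mashed banana: 203 g; applesauce: 350 mL; sour cream: 9 tbsp

Scaling factor: 14/12 = 7/6.
chocolate chips: 1.5 oz × 7/6 × 28.35 g/oz ≈ 50 g
raisins: 600 g × 7/6 ÷ 28.35 g/oz ≈ 25 oz
mashed banana: 0.75 cup × 7/6 × 232 g/cup = 203 g
applesauce: 10 fl oz × 7/6 × 30 mL/fl oz = 350 mL
sour cream: 8 tbsp × 7/6 ≈ 9 tbsp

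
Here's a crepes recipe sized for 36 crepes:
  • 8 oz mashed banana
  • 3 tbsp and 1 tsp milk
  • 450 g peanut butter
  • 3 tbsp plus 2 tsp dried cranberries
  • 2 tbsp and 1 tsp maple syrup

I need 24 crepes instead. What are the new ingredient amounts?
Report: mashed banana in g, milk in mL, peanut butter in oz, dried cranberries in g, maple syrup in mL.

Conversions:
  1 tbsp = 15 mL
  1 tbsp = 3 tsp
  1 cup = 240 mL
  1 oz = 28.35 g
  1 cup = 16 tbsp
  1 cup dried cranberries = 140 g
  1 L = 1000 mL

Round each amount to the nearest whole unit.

mashed banana: 151 g; milk: 33 mL; peanut butter: 11 oz; dried cranberries: 21 g; maple syrup: 23 mL

Scaling factor: 24/36 = 2/3.
mashed banana: 8 oz × 2/3 × 28.35 g/oz ≈ 151 g
milk: (3 tbsp + 1 tsp = 10/3 tbsp) × 2/3 × 15 mL/tbsp ≈ 33 mL
peanut butter: 450 g × 2/3 ÷ 28.35 g/oz ≈ 11 oz
dried cranberries: (3 tbsp + 2 tsp = 11/3 tbsp) × 2/3 ÷ 16 tbsp/cup × 140 g/cup ≈ 21 g
maple syrup: (2 tbsp + 1 tsp = 7/3 tbsp) × 2/3 × 15 mL/tbsp ≈ 23 mL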